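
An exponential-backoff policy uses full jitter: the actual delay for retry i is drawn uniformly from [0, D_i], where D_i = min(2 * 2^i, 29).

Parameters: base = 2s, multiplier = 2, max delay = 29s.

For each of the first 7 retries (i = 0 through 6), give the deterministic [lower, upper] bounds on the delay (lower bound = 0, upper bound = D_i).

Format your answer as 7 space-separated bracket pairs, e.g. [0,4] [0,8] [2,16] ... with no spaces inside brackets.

Computing bounds per retry:
  i=0: D_i=min(2*2^0,29)=2, bounds=[0,2]
  i=1: D_i=min(2*2^1,29)=4, bounds=[0,4]
  i=2: D_i=min(2*2^2,29)=8, bounds=[0,8]
  i=3: D_i=min(2*2^3,29)=16, bounds=[0,16]
  i=4: D_i=min(2*2^4,29)=29, bounds=[0,29]
  i=5: D_i=min(2*2^5,29)=29, bounds=[0,29]
  i=6: D_i=min(2*2^6,29)=29, bounds=[0,29]

Answer: [0,2] [0,4] [0,8] [0,16] [0,29] [0,29] [0,29]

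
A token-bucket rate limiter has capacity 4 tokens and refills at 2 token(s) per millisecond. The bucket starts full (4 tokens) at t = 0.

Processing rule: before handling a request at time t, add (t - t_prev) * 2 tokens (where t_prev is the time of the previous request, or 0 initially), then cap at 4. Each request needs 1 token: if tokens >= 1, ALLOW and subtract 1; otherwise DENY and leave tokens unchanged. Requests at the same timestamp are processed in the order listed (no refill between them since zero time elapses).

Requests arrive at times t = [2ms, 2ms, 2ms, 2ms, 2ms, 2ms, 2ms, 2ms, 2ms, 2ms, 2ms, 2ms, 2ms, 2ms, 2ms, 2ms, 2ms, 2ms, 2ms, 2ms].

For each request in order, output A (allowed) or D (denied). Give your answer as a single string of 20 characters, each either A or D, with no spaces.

Simulating step by step:
  req#1 t=2ms: ALLOW
  req#2 t=2ms: ALLOW
  req#3 t=2ms: ALLOW
  req#4 t=2ms: ALLOW
  req#5 t=2ms: DENY
  req#6 t=2ms: DENY
  req#7 t=2ms: DENY
  req#8 t=2ms: DENY
  req#9 t=2ms: DENY
  req#10 t=2ms: DENY
  req#11 t=2ms: DENY
  req#12 t=2ms: DENY
  req#13 t=2ms: DENY
  req#14 t=2ms: DENY
  req#15 t=2ms: DENY
  req#16 t=2ms: DENY
  req#17 t=2ms: DENY
  req#18 t=2ms: DENY
  req#19 t=2ms: DENY
  req#20 t=2ms: DENY

Answer: AAAADDDDDDDDDDDDDDDD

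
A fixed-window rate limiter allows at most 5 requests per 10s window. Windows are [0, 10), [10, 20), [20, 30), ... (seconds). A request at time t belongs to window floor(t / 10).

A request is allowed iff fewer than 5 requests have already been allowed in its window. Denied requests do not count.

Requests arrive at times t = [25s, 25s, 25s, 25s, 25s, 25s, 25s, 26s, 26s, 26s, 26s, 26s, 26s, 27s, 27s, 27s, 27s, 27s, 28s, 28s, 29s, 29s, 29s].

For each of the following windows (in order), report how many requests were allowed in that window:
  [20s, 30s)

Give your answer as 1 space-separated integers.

Answer: 5

Derivation:
Processing requests:
  req#1 t=25s (window 2): ALLOW
  req#2 t=25s (window 2): ALLOW
  req#3 t=25s (window 2): ALLOW
  req#4 t=25s (window 2): ALLOW
  req#5 t=25s (window 2): ALLOW
  req#6 t=25s (window 2): DENY
  req#7 t=25s (window 2): DENY
  req#8 t=26s (window 2): DENY
  req#9 t=26s (window 2): DENY
  req#10 t=26s (window 2): DENY
  req#11 t=26s (window 2): DENY
  req#12 t=26s (window 2): DENY
  req#13 t=26s (window 2): DENY
  req#14 t=27s (window 2): DENY
  req#15 t=27s (window 2): DENY
  req#16 t=27s (window 2): DENY
  req#17 t=27s (window 2): DENY
  req#18 t=27s (window 2): DENY
  req#19 t=28s (window 2): DENY
  req#20 t=28s (window 2): DENY
  req#21 t=29s (window 2): DENY
  req#22 t=29s (window 2): DENY
  req#23 t=29s (window 2): DENY

Allowed counts by window: 5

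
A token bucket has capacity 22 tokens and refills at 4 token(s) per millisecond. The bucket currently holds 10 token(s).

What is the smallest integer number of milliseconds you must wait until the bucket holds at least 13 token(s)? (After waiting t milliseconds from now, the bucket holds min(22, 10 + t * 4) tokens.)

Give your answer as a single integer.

Answer: 1

Derivation:
Need 10 + t * 4 >= 13, so t >= 3/4.
Smallest integer t = ceil(3/4) = 1.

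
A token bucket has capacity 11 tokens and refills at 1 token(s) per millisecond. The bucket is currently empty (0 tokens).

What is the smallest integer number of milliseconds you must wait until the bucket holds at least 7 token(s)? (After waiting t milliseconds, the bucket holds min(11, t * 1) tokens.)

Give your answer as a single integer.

Need t * 1 >= 7, so t >= 7/1.
Smallest integer t = ceil(7/1) = 7.

Answer: 7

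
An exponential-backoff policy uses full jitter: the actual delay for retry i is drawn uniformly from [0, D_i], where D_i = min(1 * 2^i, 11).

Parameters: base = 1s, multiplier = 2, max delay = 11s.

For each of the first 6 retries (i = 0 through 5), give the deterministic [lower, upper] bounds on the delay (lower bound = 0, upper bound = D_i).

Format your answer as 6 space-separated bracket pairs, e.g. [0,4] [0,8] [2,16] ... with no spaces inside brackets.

Answer: [0,1] [0,2] [0,4] [0,8] [0,11] [0,11]

Derivation:
Computing bounds per retry:
  i=0: D_i=min(1*2^0,11)=1, bounds=[0,1]
  i=1: D_i=min(1*2^1,11)=2, bounds=[0,2]
  i=2: D_i=min(1*2^2,11)=4, bounds=[0,4]
  i=3: D_i=min(1*2^3,11)=8, bounds=[0,8]
  i=4: D_i=min(1*2^4,11)=11, bounds=[0,11]
  i=5: D_i=min(1*2^5,11)=11, bounds=[0,11]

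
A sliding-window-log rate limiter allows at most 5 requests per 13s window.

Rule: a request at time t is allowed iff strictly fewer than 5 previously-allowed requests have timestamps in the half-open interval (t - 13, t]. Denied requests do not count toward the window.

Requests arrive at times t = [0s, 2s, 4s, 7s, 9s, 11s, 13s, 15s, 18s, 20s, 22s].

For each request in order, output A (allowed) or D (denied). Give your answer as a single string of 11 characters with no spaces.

Answer: AAAAADAAAAA

Derivation:
Tracking allowed requests in the window:
  req#1 t=0s: ALLOW
  req#2 t=2s: ALLOW
  req#3 t=4s: ALLOW
  req#4 t=7s: ALLOW
  req#5 t=9s: ALLOW
  req#6 t=11s: DENY
  req#7 t=13s: ALLOW
  req#8 t=15s: ALLOW
  req#9 t=18s: ALLOW
  req#10 t=20s: ALLOW
  req#11 t=22s: ALLOW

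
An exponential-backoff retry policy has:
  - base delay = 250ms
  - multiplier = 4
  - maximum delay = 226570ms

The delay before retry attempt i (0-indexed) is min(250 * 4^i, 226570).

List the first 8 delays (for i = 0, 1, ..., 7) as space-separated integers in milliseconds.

Answer: 250 1000 4000 16000 64000 226570 226570 226570

Derivation:
Computing each delay:
  i=0: min(250*4^0, 226570) = 250
  i=1: min(250*4^1, 226570) = 1000
  i=2: min(250*4^2, 226570) = 4000
  i=3: min(250*4^3, 226570) = 16000
  i=4: min(250*4^4, 226570) = 64000
  i=5: min(250*4^5, 226570) = 226570
  i=6: min(250*4^6, 226570) = 226570
  i=7: min(250*4^7, 226570) = 226570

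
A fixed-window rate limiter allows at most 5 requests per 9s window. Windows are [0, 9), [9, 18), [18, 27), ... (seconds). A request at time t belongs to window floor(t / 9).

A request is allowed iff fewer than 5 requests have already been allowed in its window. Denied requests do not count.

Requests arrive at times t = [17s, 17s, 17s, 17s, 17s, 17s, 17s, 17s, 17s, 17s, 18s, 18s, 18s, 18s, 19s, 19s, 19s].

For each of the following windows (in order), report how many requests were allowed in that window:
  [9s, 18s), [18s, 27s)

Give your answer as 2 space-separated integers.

Processing requests:
  req#1 t=17s (window 1): ALLOW
  req#2 t=17s (window 1): ALLOW
  req#3 t=17s (window 1): ALLOW
  req#4 t=17s (window 1): ALLOW
  req#5 t=17s (window 1): ALLOW
  req#6 t=17s (window 1): DENY
  req#7 t=17s (window 1): DENY
  req#8 t=17s (window 1): DENY
  req#9 t=17s (window 1): DENY
  req#10 t=17s (window 1): DENY
  req#11 t=18s (window 2): ALLOW
  req#12 t=18s (window 2): ALLOW
  req#13 t=18s (window 2): ALLOW
  req#14 t=18s (window 2): ALLOW
  req#15 t=19s (window 2): ALLOW
  req#16 t=19s (window 2): DENY
  req#17 t=19s (window 2): DENY

Allowed counts by window: 5 5

Answer: 5 5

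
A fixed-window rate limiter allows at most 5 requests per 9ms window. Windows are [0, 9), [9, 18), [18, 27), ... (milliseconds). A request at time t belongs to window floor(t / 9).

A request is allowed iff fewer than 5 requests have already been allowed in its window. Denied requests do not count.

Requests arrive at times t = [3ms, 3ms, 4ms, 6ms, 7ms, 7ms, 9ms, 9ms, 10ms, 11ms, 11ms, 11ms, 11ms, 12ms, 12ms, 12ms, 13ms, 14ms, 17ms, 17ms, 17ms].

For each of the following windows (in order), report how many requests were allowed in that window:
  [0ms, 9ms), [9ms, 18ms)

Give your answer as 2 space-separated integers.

Processing requests:
  req#1 t=3ms (window 0): ALLOW
  req#2 t=3ms (window 0): ALLOW
  req#3 t=4ms (window 0): ALLOW
  req#4 t=6ms (window 0): ALLOW
  req#5 t=7ms (window 0): ALLOW
  req#6 t=7ms (window 0): DENY
  req#7 t=9ms (window 1): ALLOW
  req#8 t=9ms (window 1): ALLOW
  req#9 t=10ms (window 1): ALLOW
  req#10 t=11ms (window 1): ALLOW
  req#11 t=11ms (window 1): ALLOW
  req#12 t=11ms (window 1): DENY
  req#13 t=11ms (window 1): DENY
  req#14 t=12ms (window 1): DENY
  req#15 t=12ms (window 1): DENY
  req#16 t=12ms (window 1): DENY
  req#17 t=13ms (window 1): DENY
  req#18 t=14ms (window 1): DENY
  req#19 t=17ms (window 1): DENY
  req#20 t=17ms (window 1): DENY
  req#21 t=17ms (window 1): DENY

Allowed counts by window: 5 5

Answer: 5 5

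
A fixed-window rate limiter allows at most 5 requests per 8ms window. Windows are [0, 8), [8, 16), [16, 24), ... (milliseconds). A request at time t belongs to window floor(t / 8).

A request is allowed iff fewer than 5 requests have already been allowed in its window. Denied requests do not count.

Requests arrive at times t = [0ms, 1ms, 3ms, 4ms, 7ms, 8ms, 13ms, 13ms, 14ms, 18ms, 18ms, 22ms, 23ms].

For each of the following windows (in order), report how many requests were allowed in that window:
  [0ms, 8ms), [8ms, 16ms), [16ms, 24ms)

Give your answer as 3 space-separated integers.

Answer: 5 4 4

Derivation:
Processing requests:
  req#1 t=0ms (window 0): ALLOW
  req#2 t=1ms (window 0): ALLOW
  req#3 t=3ms (window 0): ALLOW
  req#4 t=4ms (window 0): ALLOW
  req#5 t=7ms (window 0): ALLOW
  req#6 t=8ms (window 1): ALLOW
  req#7 t=13ms (window 1): ALLOW
  req#8 t=13ms (window 1): ALLOW
  req#9 t=14ms (window 1): ALLOW
  req#10 t=18ms (window 2): ALLOW
  req#11 t=18ms (window 2): ALLOW
  req#12 t=22ms (window 2): ALLOW
  req#13 t=23ms (window 2): ALLOW

Allowed counts by window: 5 4 4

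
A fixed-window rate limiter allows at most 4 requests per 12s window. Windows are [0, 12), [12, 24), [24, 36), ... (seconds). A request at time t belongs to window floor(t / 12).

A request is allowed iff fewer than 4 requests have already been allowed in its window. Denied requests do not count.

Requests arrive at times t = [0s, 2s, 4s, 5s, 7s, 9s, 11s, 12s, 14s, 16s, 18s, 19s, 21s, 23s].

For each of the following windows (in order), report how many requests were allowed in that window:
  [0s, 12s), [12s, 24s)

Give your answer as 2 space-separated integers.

Answer: 4 4

Derivation:
Processing requests:
  req#1 t=0s (window 0): ALLOW
  req#2 t=2s (window 0): ALLOW
  req#3 t=4s (window 0): ALLOW
  req#4 t=5s (window 0): ALLOW
  req#5 t=7s (window 0): DENY
  req#6 t=9s (window 0): DENY
  req#7 t=11s (window 0): DENY
  req#8 t=12s (window 1): ALLOW
  req#9 t=14s (window 1): ALLOW
  req#10 t=16s (window 1): ALLOW
  req#11 t=18s (window 1): ALLOW
  req#12 t=19s (window 1): DENY
  req#13 t=21s (window 1): DENY
  req#14 t=23s (window 1): DENY

Allowed counts by window: 4 4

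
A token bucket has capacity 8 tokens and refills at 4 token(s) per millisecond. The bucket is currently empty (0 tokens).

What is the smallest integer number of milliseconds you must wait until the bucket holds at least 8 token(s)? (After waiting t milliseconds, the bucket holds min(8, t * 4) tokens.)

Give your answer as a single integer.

Need t * 4 >= 8, so t >= 8/4.
Smallest integer t = ceil(8/4) = 2.

Answer: 2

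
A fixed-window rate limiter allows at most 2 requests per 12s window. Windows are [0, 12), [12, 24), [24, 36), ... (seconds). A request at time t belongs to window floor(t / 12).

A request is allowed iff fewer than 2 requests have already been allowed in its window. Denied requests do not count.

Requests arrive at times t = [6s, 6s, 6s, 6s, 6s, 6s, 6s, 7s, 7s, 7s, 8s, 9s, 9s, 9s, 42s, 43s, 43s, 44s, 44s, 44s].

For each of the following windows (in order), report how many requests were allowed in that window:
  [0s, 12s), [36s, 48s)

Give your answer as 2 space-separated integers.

Processing requests:
  req#1 t=6s (window 0): ALLOW
  req#2 t=6s (window 0): ALLOW
  req#3 t=6s (window 0): DENY
  req#4 t=6s (window 0): DENY
  req#5 t=6s (window 0): DENY
  req#6 t=6s (window 0): DENY
  req#7 t=6s (window 0): DENY
  req#8 t=7s (window 0): DENY
  req#9 t=7s (window 0): DENY
  req#10 t=7s (window 0): DENY
  req#11 t=8s (window 0): DENY
  req#12 t=9s (window 0): DENY
  req#13 t=9s (window 0): DENY
  req#14 t=9s (window 0): DENY
  req#15 t=42s (window 3): ALLOW
  req#16 t=43s (window 3): ALLOW
  req#17 t=43s (window 3): DENY
  req#18 t=44s (window 3): DENY
  req#19 t=44s (window 3): DENY
  req#20 t=44s (window 3): DENY

Allowed counts by window: 2 2

Answer: 2 2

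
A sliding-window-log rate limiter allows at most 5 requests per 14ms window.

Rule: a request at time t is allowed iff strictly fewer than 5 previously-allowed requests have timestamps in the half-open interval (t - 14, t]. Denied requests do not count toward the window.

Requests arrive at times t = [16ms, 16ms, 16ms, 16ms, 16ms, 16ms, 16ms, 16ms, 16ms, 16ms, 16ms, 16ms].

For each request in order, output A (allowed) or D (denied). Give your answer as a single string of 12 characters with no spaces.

Answer: AAAAADDDDDDD

Derivation:
Tracking allowed requests in the window:
  req#1 t=16ms: ALLOW
  req#2 t=16ms: ALLOW
  req#3 t=16ms: ALLOW
  req#4 t=16ms: ALLOW
  req#5 t=16ms: ALLOW
  req#6 t=16ms: DENY
  req#7 t=16ms: DENY
  req#8 t=16ms: DENY
  req#9 t=16ms: DENY
  req#10 t=16ms: DENY
  req#11 t=16ms: DENY
  req#12 t=16ms: DENY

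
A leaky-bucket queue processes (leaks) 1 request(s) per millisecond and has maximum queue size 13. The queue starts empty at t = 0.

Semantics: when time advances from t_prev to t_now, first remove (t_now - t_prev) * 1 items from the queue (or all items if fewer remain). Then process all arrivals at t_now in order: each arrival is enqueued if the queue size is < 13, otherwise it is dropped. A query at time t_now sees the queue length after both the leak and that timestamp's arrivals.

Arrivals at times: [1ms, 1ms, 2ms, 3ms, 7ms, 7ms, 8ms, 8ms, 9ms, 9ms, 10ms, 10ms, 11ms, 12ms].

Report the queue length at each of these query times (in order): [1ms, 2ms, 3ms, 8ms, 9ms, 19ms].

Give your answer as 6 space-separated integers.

Answer: 2 2 2 3 4 0

Derivation:
Queue lengths at query times:
  query t=1ms: backlog = 2
  query t=2ms: backlog = 2
  query t=3ms: backlog = 2
  query t=8ms: backlog = 3
  query t=9ms: backlog = 4
  query t=19ms: backlog = 0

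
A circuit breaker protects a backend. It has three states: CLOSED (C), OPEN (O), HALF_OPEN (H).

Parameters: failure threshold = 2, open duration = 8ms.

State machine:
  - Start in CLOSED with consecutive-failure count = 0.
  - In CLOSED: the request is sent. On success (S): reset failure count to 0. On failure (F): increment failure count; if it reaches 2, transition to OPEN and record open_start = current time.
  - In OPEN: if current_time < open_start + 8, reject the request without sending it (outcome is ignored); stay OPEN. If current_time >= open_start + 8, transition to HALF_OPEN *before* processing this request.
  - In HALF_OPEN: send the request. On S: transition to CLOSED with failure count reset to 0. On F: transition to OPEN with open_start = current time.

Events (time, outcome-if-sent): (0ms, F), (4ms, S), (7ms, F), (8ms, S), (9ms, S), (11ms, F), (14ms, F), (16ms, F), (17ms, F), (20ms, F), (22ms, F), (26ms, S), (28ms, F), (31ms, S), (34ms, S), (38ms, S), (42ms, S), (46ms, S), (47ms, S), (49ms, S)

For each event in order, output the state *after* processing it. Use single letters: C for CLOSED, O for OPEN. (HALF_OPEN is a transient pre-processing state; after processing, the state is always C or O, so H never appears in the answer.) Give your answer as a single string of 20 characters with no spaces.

State after each event:
  event#1 t=0ms outcome=F: state=CLOSED
  event#2 t=4ms outcome=S: state=CLOSED
  event#3 t=7ms outcome=F: state=CLOSED
  event#4 t=8ms outcome=S: state=CLOSED
  event#5 t=9ms outcome=S: state=CLOSED
  event#6 t=11ms outcome=F: state=CLOSED
  event#7 t=14ms outcome=F: state=OPEN
  event#8 t=16ms outcome=F: state=OPEN
  event#9 t=17ms outcome=F: state=OPEN
  event#10 t=20ms outcome=F: state=OPEN
  event#11 t=22ms outcome=F: state=OPEN
  event#12 t=26ms outcome=S: state=OPEN
  event#13 t=28ms outcome=F: state=OPEN
  event#14 t=31ms outcome=S: state=CLOSED
  event#15 t=34ms outcome=S: state=CLOSED
  event#16 t=38ms outcome=S: state=CLOSED
  event#17 t=42ms outcome=S: state=CLOSED
  event#18 t=46ms outcome=S: state=CLOSED
  event#19 t=47ms outcome=S: state=CLOSED
  event#20 t=49ms outcome=S: state=CLOSED

Answer: CCCCCCOOOOOOOCCCCCCC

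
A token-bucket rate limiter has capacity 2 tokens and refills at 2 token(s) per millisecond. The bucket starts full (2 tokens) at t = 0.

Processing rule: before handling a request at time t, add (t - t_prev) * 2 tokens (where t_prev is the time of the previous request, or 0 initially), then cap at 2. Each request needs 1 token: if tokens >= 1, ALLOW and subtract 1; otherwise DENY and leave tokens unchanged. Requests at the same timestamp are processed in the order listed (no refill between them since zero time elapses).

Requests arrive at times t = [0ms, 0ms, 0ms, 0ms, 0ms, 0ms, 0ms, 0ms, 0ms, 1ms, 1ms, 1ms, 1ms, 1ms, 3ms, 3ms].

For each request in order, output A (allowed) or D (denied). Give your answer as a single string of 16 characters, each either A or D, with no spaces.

Answer: AADDDDDDDAADDDAA

Derivation:
Simulating step by step:
  req#1 t=0ms: ALLOW
  req#2 t=0ms: ALLOW
  req#3 t=0ms: DENY
  req#4 t=0ms: DENY
  req#5 t=0ms: DENY
  req#6 t=0ms: DENY
  req#7 t=0ms: DENY
  req#8 t=0ms: DENY
  req#9 t=0ms: DENY
  req#10 t=1ms: ALLOW
  req#11 t=1ms: ALLOW
  req#12 t=1ms: DENY
  req#13 t=1ms: DENY
  req#14 t=1ms: DENY
  req#15 t=3ms: ALLOW
  req#16 t=3ms: ALLOW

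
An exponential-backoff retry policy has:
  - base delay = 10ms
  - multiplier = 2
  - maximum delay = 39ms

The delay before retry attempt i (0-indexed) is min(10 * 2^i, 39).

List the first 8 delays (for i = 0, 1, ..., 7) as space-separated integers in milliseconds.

Computing each delay:
  i=0: min(10*2^0, 39) = 10
  i=1: min(10*2^1, 39) = 20
  i=2: min(10*2^2, 39) = 39
  i=3: min(10*2^3, 39) = 39
  i=4: min(10*2^4, 39) = 39
  i=5: min(10*2^5, 39) = 39
  i=6: min(10*2^6, 39) = 39
  i=7: min(10*2^7, 39) = 39

Answer: 10 20 39 39 39 39 39 39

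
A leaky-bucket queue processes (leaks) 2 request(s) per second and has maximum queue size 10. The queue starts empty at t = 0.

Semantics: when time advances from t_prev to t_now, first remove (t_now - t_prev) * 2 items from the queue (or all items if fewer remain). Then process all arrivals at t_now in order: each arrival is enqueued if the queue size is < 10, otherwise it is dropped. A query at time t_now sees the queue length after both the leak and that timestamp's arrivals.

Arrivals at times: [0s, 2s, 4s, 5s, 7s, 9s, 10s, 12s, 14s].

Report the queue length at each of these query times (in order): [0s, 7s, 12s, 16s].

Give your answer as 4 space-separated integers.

Answer: 1 1 1 0

Derivation:
Queue lengths at query times:
  query t=0s: backlog = 1
  query t=7s: backlog = 1
  query t=12s: backlog = 1
  query t=16s: backlog = 0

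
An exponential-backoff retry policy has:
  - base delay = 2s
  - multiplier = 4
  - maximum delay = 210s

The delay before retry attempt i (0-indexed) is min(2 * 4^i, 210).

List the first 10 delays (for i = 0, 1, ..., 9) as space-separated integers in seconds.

Computing each delay:
  i=0: min(2*4^0, 210) = 2
  i=1: min(2*4^1, 210) = 8
  i=2: min(2*4^2, 210) = 32
  i=3: min(2*4^3, 210) = 128
  i=4: min(2*4^4, 210) = 210
  i=5: min(2*4^5, 210) = 210
  i=6: min(2*4^6, 210) = 210
  i=7: min(2*4^7, 210) = 210
  i=8: min(2*4^8, 210) = 210
  i=9: min(2*4^9, 210) = 210

Answer: 2 8 32 128 210 210 210 210 210 210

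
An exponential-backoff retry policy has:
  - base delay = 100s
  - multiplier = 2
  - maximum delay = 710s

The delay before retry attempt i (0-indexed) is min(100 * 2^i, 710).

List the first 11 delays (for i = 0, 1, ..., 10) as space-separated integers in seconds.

Computing each delay:
  i=0: min(100*2^0, 710) = 100
  i=1: min(100*2^1, 710) = 200
  i=2: min(100*2^2, 710) = 400
  i=3: min(100*2^3, 710) = 710
  i=4: min(100*2^4, 710) = 710
  i=5: min(100*2^5, 710) = 710
  i=6: min(100*2^6, 710) = 710
  i=7: min(100*2^7, 710) = 710
  i=8: min(100*2^8, 710) = 710
  i=9: min(100*2^9, 710) = 710
  i=10: min(100*2^10, 710) = 710

Answer: 100 200 400 710 710 710 710 710 710 710 710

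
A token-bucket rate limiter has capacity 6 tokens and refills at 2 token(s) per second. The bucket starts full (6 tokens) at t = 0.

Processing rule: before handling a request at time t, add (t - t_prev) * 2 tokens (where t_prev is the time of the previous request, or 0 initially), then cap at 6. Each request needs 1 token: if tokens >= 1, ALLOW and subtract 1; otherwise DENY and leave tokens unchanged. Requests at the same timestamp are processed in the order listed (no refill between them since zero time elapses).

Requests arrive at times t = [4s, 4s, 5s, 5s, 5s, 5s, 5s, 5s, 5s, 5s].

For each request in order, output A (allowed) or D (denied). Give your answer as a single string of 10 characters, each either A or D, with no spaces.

Answer: AAAAAAAADD

Derivation:
Simulating step by step:
  req#1 t=4s: ALLOW
  req#2 t=4s: ALLOW
  req#3 t=5s: ALLOW
  req#4 t=5s: ALLOW
  req#5 t=5s: ALLOW
  req#6 t=5s: ALLOW
  req#7 t=5s: ALLOW
  req#8 t=5s: ALLOW
  req#9 t=5s: DENY
  req#10 t=5s: DENY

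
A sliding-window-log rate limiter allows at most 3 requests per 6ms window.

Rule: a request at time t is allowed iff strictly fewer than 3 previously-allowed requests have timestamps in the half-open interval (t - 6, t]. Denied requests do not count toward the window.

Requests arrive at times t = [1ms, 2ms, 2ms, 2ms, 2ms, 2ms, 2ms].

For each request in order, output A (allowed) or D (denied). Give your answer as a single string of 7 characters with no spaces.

Tracking allowed requests in the window:
  req#1 t=1ms: ALLOW
  req#2 t=2ms: ALLOW
  req#3 t=2ms: ALLOW
  req#4 t=2ms: DENY
  req#5 t=2ms: DENY
  req#6 t=2ms: DENY
  req#7 t=2ms: DENY

Answer: AAADDDD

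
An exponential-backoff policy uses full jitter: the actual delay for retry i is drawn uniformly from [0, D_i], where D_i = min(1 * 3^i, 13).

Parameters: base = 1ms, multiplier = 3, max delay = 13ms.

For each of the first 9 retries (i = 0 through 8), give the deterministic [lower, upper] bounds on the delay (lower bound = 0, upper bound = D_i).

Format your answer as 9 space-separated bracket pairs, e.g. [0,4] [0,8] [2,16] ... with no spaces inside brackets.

Answer: [0,1] [0,3] [0,9] [0,13] [0,13] [0,13] [0,13] [0,13] [0,13]

Derivation:
Computing bounds per retry:
  i=0: D_i=min(1*3^0,13)=1, bounds=[0,1]
  i=1: D_i=min(1*3^1,13)=3, bounds=[0,3]
  i=2: D_i=min(1*3^2,13)=9, bounds=[0,9]
  i=3: D_i=min(1*3^3,13)=13, bounds=[0,13]
  i=4: D_i=min(1*3^4,13)=13, bounds=[0,13]
  i=5: D_i=min(1*3^5,13)=13, bounds=[0,13]
  i=6: D_i=min(1*3^6,13)=13, bounds=[0,13]
  i=7: D_i=min(1*3^7,13)=13, bounds=[0,13]
  i=8: D_i=min(1*3^8,13)=13, bounds=[0,13]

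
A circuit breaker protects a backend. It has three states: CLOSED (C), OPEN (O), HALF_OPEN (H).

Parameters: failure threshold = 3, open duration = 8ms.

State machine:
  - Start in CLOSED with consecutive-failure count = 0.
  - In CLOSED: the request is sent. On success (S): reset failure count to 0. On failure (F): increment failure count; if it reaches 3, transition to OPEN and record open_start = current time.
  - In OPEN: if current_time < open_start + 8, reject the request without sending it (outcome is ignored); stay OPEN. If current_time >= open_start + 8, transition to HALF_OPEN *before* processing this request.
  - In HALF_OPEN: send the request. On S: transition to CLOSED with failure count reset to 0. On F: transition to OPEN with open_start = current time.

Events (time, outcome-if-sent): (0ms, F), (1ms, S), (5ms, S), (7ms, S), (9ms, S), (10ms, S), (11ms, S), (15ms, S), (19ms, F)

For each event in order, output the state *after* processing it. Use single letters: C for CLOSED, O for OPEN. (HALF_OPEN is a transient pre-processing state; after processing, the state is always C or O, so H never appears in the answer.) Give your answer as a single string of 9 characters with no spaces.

Answer: CCCCCCCCC

Derivation:
State after each event:
  event#1 t=0ms outcome=F: state=CLOSED
  event#2 t=1ms outcome=S: state=CLOSED
  event#3 t=5ms outcome=S: state=CLOSED
  event#4 t=7ms outcome=S: state=CLOSED
  event#5 t=9ms outcome=S: state=CLOSED
  event#6 t=10ms outcome=S: state=CLOSED
  event#7 t=11ms outcome=S: state=CLOSED
  event#8 t=15ms outcome=S: state=CLOSED
  event#9 t=19ms outcome=F: state=CLOSED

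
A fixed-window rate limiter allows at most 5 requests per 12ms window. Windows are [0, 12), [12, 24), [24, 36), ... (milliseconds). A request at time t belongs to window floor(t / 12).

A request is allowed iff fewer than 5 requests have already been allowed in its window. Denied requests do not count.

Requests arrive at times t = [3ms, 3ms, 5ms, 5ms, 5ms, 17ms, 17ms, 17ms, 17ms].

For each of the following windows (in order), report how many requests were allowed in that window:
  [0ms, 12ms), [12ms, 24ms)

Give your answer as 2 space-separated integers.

Answer: 5 4

Derivation:
Processing requests:
  req#1 t=3ms (window 0): ALLOW
  req#2 t=3ms (window 0): ALLOW
  req#3 t=5ms (window 0): ALLOW
  req#4 t=5ms (window 0): ALLOW
  req#5 t=5ms (window 0): ALLOW
  req#6 t=17ms (window 1): ALLOW
  req#7 t=17ms (window 1): ALLOW
  req#8 t=17ms (window 1): ALLOW
  req#9 t=17ms (window 1): ALLOW

Allowed counts by window: 5 4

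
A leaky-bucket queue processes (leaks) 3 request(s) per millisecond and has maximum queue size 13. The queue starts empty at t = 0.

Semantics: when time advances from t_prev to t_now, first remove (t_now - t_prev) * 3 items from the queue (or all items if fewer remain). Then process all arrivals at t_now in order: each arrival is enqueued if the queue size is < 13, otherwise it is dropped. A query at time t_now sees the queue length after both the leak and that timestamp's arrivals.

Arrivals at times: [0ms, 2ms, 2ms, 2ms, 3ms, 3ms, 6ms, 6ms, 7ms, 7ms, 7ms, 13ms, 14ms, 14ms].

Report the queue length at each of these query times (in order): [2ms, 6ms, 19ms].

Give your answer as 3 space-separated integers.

Queue lengths at query times:
  query t=2ms: backlog = 3
  query t=6ms: backlog = 2
  query t=19ms: backlog = 0

Answer: 3 2 0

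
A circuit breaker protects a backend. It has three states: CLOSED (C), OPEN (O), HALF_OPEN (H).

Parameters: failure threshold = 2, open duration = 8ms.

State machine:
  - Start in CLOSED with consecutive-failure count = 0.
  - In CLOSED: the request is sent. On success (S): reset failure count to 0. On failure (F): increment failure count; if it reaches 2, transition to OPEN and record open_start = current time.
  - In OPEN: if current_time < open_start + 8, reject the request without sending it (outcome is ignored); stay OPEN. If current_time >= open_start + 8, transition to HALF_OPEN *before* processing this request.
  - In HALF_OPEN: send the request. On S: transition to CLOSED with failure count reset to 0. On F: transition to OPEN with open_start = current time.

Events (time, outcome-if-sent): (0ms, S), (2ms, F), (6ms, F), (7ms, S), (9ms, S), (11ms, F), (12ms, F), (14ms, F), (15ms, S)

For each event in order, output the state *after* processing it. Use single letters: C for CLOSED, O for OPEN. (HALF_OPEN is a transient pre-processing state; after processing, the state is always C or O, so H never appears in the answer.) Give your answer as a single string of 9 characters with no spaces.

Answer: CCOOOOOOO

Derivation:
State after each event:
  event#1 t=0ms outcome=S: state=CLOSED
  event#2 t=2ms outcome=F: state=CLOSED
  event#3 t=6ms outcome=F: state=OPEN
  event#4 t=7ms outcome=S: state=OPEN
  event#5 t=9ms outcome=S: state=OPEN
  event#6 t=11ms outcome=F: state=OPEN
  event#7 t=12ms outcome=F: state=OPEN
  event#8 t=14ms outcome=F: state=OPEN
  event#9 t=15ms outcome=S: state=OPEN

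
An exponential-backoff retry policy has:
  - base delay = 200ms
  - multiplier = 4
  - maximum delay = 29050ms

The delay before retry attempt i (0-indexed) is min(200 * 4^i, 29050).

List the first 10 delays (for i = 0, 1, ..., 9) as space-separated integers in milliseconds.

Answer: 200 800 3200 12800 29050 29050 29050 29050 29050 29050

Derivation:
Computing each delay:
  i=0: min(200*4^0, 29050) = 200
  i=1: min(200*4^1, 29050) = 800
  i=2: min(200*4^2, 29050) = 3200
  i=3: min(200*4^3, 29050) = 12800
  i=4: min(200*4^4, 29050) = 29050
  i=5: min(200*4^5, 29050) = 29050
  i=6: min(200*4^6, 29050) = 29050
  i=7: min(200*4^7, 29050) = 29050
  i=8: min(200*4^8, 29050) = 29050
  i=9: min(200*4^9, 29050) = 29050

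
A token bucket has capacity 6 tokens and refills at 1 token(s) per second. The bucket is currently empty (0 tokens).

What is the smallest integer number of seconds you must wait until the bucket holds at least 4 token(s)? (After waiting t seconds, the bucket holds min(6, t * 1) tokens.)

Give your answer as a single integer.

Answer: 4

Derivation:
Need t * 1 >= 4, so t >= 4/1.
Smallest integer t = ceil(4/1) = 4.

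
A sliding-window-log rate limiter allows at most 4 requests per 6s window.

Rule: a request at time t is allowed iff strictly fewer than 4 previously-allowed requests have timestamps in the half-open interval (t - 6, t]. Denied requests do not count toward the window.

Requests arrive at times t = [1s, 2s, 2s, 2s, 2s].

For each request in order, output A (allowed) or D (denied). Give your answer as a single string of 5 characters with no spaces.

Tracking allowed requests in the window:
  req#1 t=1s: ALLOW
  req#2 t=2s: ALLOW
  req#3 t=2s: ALLOW
  req#4 t=2s: ALLOW
  req#5 t=2s: DENY

Answer: AAAAD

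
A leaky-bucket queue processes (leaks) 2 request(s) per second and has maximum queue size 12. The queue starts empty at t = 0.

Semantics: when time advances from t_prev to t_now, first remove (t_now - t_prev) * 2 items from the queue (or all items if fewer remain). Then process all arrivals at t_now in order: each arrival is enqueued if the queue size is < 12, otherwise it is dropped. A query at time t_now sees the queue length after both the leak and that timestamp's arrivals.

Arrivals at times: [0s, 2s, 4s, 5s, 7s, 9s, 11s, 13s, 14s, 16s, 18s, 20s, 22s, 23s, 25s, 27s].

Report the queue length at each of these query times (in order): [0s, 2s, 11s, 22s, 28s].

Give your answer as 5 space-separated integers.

Queue lengths at query times:
  query t=0s: backlog = 1
  query t=2s: backlog = 1
  query t=11s: backlog = 1
  query t=22s: backlog = 1
  query t=28s: backlog = 0

Answer: 1 1 1 1 0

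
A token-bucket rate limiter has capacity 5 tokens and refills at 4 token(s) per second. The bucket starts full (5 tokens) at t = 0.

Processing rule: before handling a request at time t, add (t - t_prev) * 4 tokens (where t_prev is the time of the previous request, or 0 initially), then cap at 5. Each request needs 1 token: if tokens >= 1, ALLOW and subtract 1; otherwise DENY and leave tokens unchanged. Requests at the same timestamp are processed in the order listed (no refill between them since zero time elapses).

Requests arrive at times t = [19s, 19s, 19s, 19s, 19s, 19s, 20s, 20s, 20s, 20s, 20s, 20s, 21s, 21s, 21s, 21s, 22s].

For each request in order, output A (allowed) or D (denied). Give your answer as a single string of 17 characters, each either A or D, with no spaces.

Simulating step by step:
  req#1 t=19s: ALLOW
  req#2 t=19s: ALLOW
  req#3 t=19s: ALLOW
  req#4 t=19s: ALLOW
  req#5 t=19s: ALLOW
  req#6 t=19s: DENY
  req#7 t=20s: ALLOW
  req#8 t=20s: ALLOW
  req#9 t=20s: ALLOW
  req#10 t=20s: ALLOW
  req#11 t=20s: DENY
  req#12 t=20s: DENY
  req#13 t=21s: ALLOW
  req#14 t=21s: ALLOW
  req#15 t=21s: ALLOW
  req#16 t=21s: ALLOW
  req#17 t=22s: ALLOW

Answer: AAAAADAAAADDAAAAA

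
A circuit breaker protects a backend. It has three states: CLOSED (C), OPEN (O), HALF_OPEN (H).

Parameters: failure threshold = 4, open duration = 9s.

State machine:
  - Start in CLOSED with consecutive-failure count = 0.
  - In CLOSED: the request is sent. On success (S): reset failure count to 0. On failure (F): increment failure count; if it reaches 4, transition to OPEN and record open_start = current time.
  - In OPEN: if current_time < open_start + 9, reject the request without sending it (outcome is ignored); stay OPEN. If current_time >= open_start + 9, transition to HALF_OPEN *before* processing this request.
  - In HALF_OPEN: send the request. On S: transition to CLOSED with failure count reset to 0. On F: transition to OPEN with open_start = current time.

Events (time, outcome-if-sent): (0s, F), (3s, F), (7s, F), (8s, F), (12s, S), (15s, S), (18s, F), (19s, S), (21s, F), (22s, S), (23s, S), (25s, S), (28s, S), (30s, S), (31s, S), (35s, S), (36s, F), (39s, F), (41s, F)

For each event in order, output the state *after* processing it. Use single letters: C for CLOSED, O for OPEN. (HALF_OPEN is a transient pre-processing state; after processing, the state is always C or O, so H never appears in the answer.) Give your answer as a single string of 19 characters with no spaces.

Answer: CCCOOOOOOOOOCCCCCCC

Derivation:
State after each event:
  event#1 t=0s outcome=F: state=CLOSED
  event#2 t=3s outcome=F: state=CLOSED
  event#3 t=7s outcome=F: state=CLOSED
  event#4 t=8s outcome=F: state=OPEN
  event#5 t=12s outcome=S: state=OPEN
  event#6 t=15s outcome=S: state=OPEN
  event#7 t=18s outcome=F: state=OPEN
  event#8 t=19s outcome=S: state=OPEN
  event#9 t=21s outcome=F: state=OPEN
  event#10 t=22s outcome=S: state=OPEN
  event#11 t=23s outcome=S: state=OPEN
  event#12 t=25s outcome=S: state=OPEN
  event#13 t=28s outcome=S: state=CLOSED
  event#14 t=30s outcome=S: state=CLOSED
  event#15 t=31s outcome=S: state=CLOSED
  event#16 t=35s outcome=S: state=CLOSED
  event#17 t=36s outcome=F: state=CLOSED
  event#18 t=39s outcome=F: state=CLOSED
  event#19 t=41s outcome=F: state=CLOSED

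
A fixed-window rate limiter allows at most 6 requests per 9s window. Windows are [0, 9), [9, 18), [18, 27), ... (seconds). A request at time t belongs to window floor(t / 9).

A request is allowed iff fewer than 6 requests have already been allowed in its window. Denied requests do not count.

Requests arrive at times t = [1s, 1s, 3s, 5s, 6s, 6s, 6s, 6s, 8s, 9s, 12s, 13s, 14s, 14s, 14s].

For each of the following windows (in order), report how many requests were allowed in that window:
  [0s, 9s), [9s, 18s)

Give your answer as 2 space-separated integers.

Answer: 6 6

Derivation:
Processing requests:
  req#1 t=1s (window 0): ALLOW
  req#2 t=1s (window 0): ALLOW
  req#3 t=3s (window 0): ALLOW
  req#4 t=5s (window 0): ALLOW
  req#5 t=6s (window 0): ALLOW
  req#6 t=6s (window 0): ALLOW
  req#7 t=6s (window 0): DENY
  req#8 t=6s (window 0): DENY
  req#9 t=8s (window 0): DENY
  req#10 t=9s (window 1): ALLOW
  req#11 t=12s (window 1): ALLOW
  req#12 t=13s (window 1): ALLOW
  req#13 t=14s (window 1): ALLOW
  req#14 t=14s (window 1): ALLOW
  req#15 t=14s (window 1): ALLOW

Allowed counts by window: 6 6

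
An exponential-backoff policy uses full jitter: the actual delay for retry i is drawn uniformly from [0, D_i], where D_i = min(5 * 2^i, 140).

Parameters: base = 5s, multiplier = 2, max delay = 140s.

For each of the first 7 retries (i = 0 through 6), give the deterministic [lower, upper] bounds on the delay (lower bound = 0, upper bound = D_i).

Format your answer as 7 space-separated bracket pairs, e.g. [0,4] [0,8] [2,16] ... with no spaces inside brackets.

Answer: [0,5] [0,10] [0,20] [0,40] [0,80] [0,140] [0,140]

Derivation:
Computing bounds per retry:
  i=0: D_i=min(5*2^0,140)=5, bounds=[0,5]
  i=1: D_i=min(5*2^1,140)=10, bounds=[0,10]
  i=2: D_i=min(5*2^2,140)=20, bounds=[0,20]
  i=3: D_i=min(5*2^3,140)=40, bounds=[0,40]
  i=4: D_i=min(5*2^4,140)=80, bounds=[0,80]
  i=5: D_i=min(5*2^5,140)=140, bounds=[0,140]
  i=6: D_i=min(5*2^6,140)=140, bounds=[0,140]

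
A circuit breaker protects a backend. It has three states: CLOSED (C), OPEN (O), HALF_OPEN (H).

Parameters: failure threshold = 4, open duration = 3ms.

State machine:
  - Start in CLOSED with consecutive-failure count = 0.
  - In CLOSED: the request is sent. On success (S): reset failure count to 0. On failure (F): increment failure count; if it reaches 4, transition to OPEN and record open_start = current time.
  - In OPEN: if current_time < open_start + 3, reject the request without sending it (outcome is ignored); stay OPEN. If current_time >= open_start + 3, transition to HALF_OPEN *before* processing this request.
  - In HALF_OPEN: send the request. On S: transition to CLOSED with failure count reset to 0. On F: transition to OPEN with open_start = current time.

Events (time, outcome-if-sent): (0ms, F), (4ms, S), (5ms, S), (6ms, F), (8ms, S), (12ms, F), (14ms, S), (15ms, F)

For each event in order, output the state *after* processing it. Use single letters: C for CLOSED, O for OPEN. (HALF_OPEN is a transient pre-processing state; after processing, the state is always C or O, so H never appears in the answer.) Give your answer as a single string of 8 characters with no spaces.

Answer: CCCCCCCC

Derivation:
State after each event:
  event#1 t=0ms outcome=F: state=CLOSED
  event#2 t=4ms outcome=S: state=CLOSED
  event#3 t=5ms outcome=S: state=CLOSED
  event#4 t=6ms outcome=F: state=CLOSED
  event#5 t=8ms outcome=S: state=CLOSED
  event#6 t=12ms outcome=F: state=CLOSED
  event#7 t=14ms outcome=S: state=CLOSED
  event#8 t=15ms outcome=F: state=CLOSED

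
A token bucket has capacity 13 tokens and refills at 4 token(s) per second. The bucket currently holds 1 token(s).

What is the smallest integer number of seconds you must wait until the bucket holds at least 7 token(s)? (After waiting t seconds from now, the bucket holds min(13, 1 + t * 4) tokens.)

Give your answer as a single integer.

Answer: 2

Derivation:
Need 1 + t * 4 >= 7, so t >= 6/4.
Smallest integer t = ceil(6/4) = 2.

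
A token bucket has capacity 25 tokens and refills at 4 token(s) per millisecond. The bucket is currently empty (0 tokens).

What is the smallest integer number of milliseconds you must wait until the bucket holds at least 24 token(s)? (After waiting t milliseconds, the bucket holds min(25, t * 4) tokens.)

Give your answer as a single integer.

Answer: 6

Derivation:
Need t * 4 >= 24, so t >= 24/4.
Smallest integer t = ceil(24/4) = 6.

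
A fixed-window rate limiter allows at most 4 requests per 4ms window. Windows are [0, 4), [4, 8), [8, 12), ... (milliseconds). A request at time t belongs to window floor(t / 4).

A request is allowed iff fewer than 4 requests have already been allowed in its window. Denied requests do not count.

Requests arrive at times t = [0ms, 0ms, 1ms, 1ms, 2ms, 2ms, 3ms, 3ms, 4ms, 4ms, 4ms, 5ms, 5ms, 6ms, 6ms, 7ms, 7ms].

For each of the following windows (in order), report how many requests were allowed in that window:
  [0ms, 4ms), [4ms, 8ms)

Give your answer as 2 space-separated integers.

Processing requests:
  req#1 t=0ms (window 0): ALLOW
  req#2 t=0ms (window 0): ALLOW
  req#3 t=1ms (window 0): ALLOW
  req#4 t=1ms (window 0): ALLOW
  req#5 t=2ms (window 0): DENY
  req#6 t=2ms (window 0): DENY
  req#7 t=3ms (window 0): DENY
  req#8 t=3ms (window 0): DENY
  req#9 t=4ms (window 1): ALLOW
  req#10 t=4ms (window 1): ALLOW
  req#11 t=4ms (window 1): ALLOW
  req#12 t=5ms (window 1): ALLOW
  req#13 t=5ms (window 1): DENY
  req#14 t=6ms (window 1): DENY
  req#15 t=6ms (window 1): DENY
  req#16 t=7ms (window 1): DENY
  req#17 t=7ms (window 1): DENY

Allowed counts by window: 4 4

Answer: 4 4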